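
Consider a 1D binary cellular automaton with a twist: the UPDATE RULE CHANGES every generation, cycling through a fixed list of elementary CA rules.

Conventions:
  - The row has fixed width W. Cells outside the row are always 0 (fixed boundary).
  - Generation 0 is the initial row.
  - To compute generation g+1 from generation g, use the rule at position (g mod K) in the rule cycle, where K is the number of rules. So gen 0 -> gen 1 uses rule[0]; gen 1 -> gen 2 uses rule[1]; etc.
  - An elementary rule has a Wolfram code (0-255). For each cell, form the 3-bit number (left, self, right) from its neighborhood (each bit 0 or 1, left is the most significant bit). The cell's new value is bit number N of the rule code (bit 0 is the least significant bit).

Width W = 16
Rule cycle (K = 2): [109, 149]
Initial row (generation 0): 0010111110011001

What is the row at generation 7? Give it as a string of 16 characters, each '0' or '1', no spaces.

Answer: 1011101111111111

Derivation:
Gen 0: 0010111110011001
Gen 1 (rule 109): 1011100010011001
Gen 2 (rule 149): 1001011011000101
Gen 3 (rule 109): 1001111111010111
Gen 4 (rule 149): 1100111110010010
Gen 5 (rule 109): 1100100010010010
Gen 6 (rule 149): 0010111011011011
Gen 7 (rule 109): 1011101111111111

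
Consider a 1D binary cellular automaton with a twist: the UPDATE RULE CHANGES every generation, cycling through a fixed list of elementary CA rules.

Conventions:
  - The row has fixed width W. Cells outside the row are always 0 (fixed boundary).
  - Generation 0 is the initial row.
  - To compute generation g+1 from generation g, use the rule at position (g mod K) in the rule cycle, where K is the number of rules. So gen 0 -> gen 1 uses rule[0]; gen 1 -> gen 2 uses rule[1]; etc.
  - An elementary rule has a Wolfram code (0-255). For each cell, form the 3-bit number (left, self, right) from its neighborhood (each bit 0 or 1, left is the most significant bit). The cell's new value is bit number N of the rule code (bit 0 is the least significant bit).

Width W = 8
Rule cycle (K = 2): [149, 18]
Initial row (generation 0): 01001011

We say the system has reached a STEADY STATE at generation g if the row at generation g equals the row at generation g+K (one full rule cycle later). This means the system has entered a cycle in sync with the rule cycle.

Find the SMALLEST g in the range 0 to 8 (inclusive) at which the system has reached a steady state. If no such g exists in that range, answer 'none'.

Answer: 4

Derivation:
Gen 0: 01001011
Gen 1 (rule 149): 01101000
Gen 2 (rule 18): 10000100
Gen 3 (rule 149): 11110111
Gen 4 (rule 18): 00000000
Gen 5 (rule 149): 11111111
Gen 6 (rule 18): 00000000
Gen 7 (rule 149): 11111111
Gen 8 (rule 18): 00000000
Gen 9 (rule 149): 11111111
Gen 10 (rule 18): 00000000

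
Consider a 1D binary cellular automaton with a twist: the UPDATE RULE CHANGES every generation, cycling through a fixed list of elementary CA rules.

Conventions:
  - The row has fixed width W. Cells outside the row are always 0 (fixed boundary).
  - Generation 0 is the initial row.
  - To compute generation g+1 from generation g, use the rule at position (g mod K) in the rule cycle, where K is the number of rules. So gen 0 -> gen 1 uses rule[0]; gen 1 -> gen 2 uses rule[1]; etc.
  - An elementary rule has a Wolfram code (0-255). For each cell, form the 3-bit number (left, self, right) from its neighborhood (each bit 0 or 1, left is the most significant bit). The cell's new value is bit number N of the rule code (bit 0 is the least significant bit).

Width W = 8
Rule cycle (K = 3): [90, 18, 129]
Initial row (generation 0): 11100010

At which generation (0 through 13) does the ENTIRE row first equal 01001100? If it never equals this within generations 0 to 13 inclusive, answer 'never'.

Gen 0: 11100010
Gen 1 (rule 90): 10110101
Gen 2 (rule 18): 00000000
Gen 3 (rule 129): 11111111
Gen 4 (rule 90): 10000001
Gen 5 (rule 18): 01000010
Gen 6 (rule 129): 00011000
Gen 7 (rule 90): 00111100
Gen 8 (rule 18): 01000010
Gen 9 (rule 129): 00011000
Gen 10 (rule 90): 00111100
Gen 11 (rule 18): 01000010
Gen 12 (rule 129): 00011000
Gen 13 (rule 90): 00111100

Answer: never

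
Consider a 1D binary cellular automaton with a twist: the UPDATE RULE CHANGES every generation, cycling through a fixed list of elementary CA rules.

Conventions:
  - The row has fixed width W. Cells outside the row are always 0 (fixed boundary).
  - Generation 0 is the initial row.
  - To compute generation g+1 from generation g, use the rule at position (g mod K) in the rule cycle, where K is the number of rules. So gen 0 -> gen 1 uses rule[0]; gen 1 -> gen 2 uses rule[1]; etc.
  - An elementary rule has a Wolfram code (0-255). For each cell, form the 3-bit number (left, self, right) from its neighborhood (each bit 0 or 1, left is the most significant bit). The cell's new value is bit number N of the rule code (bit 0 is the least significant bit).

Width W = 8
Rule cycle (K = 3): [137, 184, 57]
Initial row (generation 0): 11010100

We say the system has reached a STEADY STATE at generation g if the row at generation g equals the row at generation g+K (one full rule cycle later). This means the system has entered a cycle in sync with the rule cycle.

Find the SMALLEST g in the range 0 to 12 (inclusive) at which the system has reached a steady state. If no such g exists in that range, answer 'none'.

Gen 0: 11010100
Gen 1 (rule 137): 10000001
Gen 2 (rule 184): 01000000
Gen 3 (rule 57): 00111111
Gen 4 (rule 137): 10111110
Gen 5 (rule 184): 01111101
Gen 6 (rule 57): 01000010
Gen 7 (rule 137): 00011000
Gen 8 (rule 184): 00010100
Gen 9 (rule 57): 11001011
Gen 10 (rule 137): 10000010
Gen 11 (rule 184): 01000001
Gen 12 (rule 57): 00111100
Gen 13 (rule 137): 10111001
Gen 14 (rule 184): 01110100
Gen 15 (rule 57): 01001011

Answer: none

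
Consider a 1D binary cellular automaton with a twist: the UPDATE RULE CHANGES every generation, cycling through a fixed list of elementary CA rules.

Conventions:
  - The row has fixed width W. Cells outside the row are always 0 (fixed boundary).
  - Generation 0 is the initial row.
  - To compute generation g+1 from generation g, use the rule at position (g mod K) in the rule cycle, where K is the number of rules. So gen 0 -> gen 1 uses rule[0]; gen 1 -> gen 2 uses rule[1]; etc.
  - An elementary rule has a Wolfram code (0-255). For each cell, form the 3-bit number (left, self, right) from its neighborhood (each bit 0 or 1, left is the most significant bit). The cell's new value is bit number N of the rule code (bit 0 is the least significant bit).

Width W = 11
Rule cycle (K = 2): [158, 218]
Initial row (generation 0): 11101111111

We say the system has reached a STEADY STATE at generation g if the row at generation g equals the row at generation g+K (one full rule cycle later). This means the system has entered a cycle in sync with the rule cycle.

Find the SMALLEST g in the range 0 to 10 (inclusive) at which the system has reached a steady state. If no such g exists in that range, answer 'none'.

Gen 0: 11101111111
Gen 1 (rule 158): 11001111110
Gen 2 (rule 218): 11111111111
Gen 3 (rule 158): 11111111110
Gen 4 (rule 218): 11111111111
Gen 5 (rule 158): 11111111110
Gen 6 (rule 218): 11111111111
Gen 7 (rule 158): 11111111110
Gen 8 (rule 218): 11111111111
Gen 9 (rule 158): 11111111110
Gen 10 (rule 218): 11111111111
Gen 11 (rule 158): 11111111110
Gen 12 (rule 218): 11111111111

Answer: 2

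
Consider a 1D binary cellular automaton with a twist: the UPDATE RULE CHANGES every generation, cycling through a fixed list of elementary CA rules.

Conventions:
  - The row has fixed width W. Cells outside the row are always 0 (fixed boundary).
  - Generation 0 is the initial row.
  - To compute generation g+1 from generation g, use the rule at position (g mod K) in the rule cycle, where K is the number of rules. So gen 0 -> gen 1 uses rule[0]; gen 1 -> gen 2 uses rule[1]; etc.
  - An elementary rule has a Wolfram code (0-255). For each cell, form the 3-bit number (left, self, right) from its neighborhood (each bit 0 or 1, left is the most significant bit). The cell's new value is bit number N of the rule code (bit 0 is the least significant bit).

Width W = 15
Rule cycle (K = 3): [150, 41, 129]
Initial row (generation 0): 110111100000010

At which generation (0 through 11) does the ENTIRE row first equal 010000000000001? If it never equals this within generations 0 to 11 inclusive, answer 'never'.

Gen 0: 110111100000010
Gen 1 (rule 150): 000011010000111
Gen 2 (rule 41): 111010100110100
Gen 3 (rule 129): 010000000000001
Gen 4 (rule 150): 111000000000011
Gen 5 (rule 41): 100011111111010
Gen 6 (rule 129): 001001111110000
Gen 7 (rule 150): 011110111101000
Gen 8 (rule 41): 010001100010011
Gen 9 (rule 129): 000100001000000
Gen 10 (rule 150): 001110011100000
Gen 11 (rule 41): 101000010001111

Answer: 3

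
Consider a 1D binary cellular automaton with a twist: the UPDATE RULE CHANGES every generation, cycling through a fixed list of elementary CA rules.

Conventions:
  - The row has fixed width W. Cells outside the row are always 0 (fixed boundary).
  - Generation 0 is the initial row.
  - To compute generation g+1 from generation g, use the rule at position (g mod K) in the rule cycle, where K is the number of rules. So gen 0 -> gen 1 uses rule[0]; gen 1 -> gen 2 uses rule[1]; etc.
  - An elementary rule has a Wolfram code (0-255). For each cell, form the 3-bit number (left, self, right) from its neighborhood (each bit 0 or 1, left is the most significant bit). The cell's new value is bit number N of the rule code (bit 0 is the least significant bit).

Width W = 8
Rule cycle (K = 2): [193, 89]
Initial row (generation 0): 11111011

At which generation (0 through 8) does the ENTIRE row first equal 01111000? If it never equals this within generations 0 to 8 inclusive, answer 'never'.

Answer: never

Derivation:
Gen 0: 11111011
Gen 1 (rule 193): 01111001
Gen 2 (rule 89): 01001100
Gen 3 (rule 193): 00000101
Gen 4 (rule 89): 11110000
Gen 5 (rule 193): 01110111
Gen 6 (rule 89): 01010101
Gen 7 (rule 193): 00000000
Gen 8 (rule 89): 11111111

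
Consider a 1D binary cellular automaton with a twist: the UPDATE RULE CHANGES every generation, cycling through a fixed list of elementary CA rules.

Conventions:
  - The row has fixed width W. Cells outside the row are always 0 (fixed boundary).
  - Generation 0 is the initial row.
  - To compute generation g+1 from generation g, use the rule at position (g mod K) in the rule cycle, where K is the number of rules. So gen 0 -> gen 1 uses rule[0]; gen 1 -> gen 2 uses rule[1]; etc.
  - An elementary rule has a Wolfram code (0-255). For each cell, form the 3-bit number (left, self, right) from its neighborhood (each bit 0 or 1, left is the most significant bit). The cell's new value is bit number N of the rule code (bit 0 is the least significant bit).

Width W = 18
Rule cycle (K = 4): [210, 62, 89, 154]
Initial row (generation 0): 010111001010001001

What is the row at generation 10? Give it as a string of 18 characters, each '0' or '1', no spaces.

Gen 0: 010111001010001001
Gen 1 (rule 210): 100011110001010110
Gen 2 (rule 62): 110110001011111101
Gen 3 (rule 89): 110111100010000100
Gen 4 (rule 154): 100111010101001010
Gen 5 (rule 210): 011011000000110001
Gen 6 (rule 62): 110110100001101011
Gen 7 (rule 89): 110110011101100011
Gen 8 (rule 154): 100101111001010110
Gen 9 (rule 210): 011000111110000011
Gen 10 (rule 62): 110101100001000110

Answer: 110101100001000110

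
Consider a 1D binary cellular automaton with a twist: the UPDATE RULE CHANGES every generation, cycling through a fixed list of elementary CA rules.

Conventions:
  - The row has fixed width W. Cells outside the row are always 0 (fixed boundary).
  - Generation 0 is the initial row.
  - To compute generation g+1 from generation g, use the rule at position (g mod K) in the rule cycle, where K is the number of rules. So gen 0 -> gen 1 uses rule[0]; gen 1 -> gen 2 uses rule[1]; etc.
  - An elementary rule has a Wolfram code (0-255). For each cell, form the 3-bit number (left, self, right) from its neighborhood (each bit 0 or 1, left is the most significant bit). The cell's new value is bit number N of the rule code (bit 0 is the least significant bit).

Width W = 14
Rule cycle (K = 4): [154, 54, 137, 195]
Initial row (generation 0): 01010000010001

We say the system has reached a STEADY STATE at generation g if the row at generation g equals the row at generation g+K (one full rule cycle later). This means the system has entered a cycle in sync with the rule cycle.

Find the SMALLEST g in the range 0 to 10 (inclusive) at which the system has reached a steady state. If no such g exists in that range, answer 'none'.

Answer: none

Derivation:
Gen 0: 01010000010001
Gen 1 (rule 154): 10001000101010
Gen 2 (rule 54): 11011101111111
Gen 3 (rule 137): 10011001111110
Gen 4 (rule 195): 00101010111110
Gen 5 (rule 154): 01000000111101
Gen 6 (rule 54): 11100001000011
Gen 7 (rule 137): 11001100011010
Gen 8 (rule 195): 01010101101000
Gen 9 (rule 154): 10000001000100
Gen 10 (rule 54): 11000011101110
Gen 11 (rule 137): 10011011001100
Gen 12 (rule 195): 00101001010101
Gen 13 (rule 154): 01000110000000
Gen 14 (rule 54): 11101001000000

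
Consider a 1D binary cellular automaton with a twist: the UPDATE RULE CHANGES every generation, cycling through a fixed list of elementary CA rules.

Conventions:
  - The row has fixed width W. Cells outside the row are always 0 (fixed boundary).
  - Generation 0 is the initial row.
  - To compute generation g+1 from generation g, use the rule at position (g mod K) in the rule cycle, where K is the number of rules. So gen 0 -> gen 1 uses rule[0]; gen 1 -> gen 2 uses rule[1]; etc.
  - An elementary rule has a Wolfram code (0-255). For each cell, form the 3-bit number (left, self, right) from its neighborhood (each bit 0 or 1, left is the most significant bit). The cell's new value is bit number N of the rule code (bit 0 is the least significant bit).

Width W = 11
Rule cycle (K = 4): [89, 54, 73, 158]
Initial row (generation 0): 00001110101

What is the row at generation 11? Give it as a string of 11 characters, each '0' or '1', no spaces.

Answer: 00011000000

Derivation:
Gen 0: 00001110101
Gen 1 (rule 89): 11101010000
Gen 2 (rule 54): 00011111000
Gen 3 (rule 73): 11010001011
Gen 4 (rule 158): 10011011010
Gen 5 (rule 89): 01011011001
Gen 6 (rule 54): 11100100111
Gen 7 (rule 73): 10100000101
Gen 8 (rule 158): 10110001101
Gen 9 (rule 89): 00111101100
Gen 10 (rule 54): 01000010010
Gen 11 (rule 73): 00011000000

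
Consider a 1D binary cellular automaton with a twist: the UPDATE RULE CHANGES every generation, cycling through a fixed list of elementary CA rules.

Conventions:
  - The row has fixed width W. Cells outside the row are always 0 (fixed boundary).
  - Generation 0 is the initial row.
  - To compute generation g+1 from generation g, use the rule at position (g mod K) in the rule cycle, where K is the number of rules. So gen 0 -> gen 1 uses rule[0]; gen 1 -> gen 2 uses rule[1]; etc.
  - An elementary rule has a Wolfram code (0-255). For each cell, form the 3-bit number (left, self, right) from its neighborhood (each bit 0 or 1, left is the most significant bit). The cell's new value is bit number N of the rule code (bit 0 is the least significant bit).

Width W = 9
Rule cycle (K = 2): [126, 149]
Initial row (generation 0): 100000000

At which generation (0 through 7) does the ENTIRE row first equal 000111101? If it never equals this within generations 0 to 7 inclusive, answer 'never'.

Answer: 4

Derivation:
Gen 0: 100000000
Gen 1 (rule 126): 110000000
Gen 2 (rule 149): 001111111
Gen 3 (rule 126): 011000001
Gen 4 (rule 149): 000111101
Gen 5 (rule 126): 001100111
Gen 6 (rule 149): 100010010
Gen 7 (rule 126): 110111111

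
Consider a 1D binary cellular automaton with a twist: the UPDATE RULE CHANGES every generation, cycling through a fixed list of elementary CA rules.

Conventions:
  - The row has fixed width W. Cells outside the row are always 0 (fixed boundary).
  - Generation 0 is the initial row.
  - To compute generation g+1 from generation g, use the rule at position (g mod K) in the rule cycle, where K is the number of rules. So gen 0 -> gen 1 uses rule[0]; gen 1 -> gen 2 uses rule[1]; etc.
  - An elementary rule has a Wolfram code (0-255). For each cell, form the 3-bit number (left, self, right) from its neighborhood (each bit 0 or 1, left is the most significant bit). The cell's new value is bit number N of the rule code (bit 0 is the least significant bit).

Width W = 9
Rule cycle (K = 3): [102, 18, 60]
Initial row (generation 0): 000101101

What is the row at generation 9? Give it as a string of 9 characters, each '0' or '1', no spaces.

Gen 0: 000101101
Gen 1 (rule 102): 001110111
Gen 2 (rule 18): 010000000
Gen 3 (rule 60): 011000000
Gen 4 (rule 102): 101000000
Gen 5 (rule 18): 000100000
Gen 6 (rule 60): 000110000
Gen 7 (rule 102): 001010000
Gen 8 (rule 18): 010001000
Gen 9 (rule 60): 011001100

Answer: 011001100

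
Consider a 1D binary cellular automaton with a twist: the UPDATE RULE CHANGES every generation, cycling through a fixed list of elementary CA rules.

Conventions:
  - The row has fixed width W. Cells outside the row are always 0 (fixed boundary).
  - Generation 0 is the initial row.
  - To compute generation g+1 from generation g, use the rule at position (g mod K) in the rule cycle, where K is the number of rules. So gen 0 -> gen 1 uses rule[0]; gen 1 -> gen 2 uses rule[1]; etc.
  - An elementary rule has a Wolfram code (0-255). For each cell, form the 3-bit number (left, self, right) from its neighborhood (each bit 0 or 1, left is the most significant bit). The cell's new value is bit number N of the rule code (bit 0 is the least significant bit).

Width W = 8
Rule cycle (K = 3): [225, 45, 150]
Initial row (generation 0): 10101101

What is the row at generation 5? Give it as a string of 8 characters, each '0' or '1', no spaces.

Gen 0: 10101101
Gen 1 (rule 225): 01010110
Gen 2 (rule 45): 01111100
Gen 3 (rule 150): 10111010
Gen 4 (rule 225): 01011100
Gen 5 (rule 45): 01110001

Answer: 01110001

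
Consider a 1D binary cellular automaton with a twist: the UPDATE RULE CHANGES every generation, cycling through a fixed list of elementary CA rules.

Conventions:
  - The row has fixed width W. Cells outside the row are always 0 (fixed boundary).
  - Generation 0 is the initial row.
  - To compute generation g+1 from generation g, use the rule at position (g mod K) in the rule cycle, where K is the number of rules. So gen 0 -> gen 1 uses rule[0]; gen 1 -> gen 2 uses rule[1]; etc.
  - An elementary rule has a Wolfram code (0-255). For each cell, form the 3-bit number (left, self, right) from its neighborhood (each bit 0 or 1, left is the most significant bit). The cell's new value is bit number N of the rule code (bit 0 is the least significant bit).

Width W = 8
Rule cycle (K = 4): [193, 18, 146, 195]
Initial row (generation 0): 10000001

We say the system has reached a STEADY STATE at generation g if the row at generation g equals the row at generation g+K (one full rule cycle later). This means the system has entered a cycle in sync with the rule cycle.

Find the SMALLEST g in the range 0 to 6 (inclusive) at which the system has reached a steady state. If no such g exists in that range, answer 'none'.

Gen 0: 10000001
Gen 1 (rule 193): 00111100
Gen 2 (rule 18): 01000010
Gen 3 (rule 146): 10100101
Gen 4 (rule 195): 00001000
Gen 5 (rule 193): 11100011
Gen 6 (rule 18): 00010100
Gen 7 (rule 146): 00100010
Gen 8 (rule 195): 11001100
Gen 9 (rule 193): 01000101
Gen 10 (rule 18): 10101000

Answer: none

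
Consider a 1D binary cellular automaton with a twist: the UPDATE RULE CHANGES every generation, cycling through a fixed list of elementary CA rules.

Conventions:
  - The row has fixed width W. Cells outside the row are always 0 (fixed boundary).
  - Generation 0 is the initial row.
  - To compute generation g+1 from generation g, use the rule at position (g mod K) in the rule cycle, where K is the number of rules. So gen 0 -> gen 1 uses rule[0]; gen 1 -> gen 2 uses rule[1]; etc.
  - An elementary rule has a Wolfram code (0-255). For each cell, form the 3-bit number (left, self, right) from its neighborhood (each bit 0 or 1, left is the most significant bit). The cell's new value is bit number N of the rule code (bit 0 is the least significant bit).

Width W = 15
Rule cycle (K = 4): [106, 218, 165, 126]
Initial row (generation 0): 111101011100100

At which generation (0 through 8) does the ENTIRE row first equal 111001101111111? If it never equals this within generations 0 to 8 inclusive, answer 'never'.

Gen 0: 111101011100100
Gen 1 (rule 106): 100110110101000
Gen 2 (rule 218): 011110110000100
Gen 3 (rule 165): 001101000110101
Gen 4 (rule 126): 011111101111111
Gen 5 (rule 106): 110000111000001
Gen 6 (rule 218): 111001111100010
Gen 7 (rule 165): 010000111001010
Gen 8 (rule 126): 111001101111111

Answer: 8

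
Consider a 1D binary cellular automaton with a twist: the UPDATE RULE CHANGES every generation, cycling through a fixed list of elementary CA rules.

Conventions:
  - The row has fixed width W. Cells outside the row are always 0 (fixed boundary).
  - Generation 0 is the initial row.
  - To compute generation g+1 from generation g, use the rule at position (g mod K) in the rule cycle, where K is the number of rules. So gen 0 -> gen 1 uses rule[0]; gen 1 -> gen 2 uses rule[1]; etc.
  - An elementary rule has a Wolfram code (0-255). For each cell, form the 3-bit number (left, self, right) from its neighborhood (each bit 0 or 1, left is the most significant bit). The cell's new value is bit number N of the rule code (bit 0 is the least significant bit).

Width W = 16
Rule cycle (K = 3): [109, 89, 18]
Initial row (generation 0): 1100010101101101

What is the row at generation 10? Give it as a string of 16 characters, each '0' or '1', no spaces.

Gen 0: 1100010101101101
Gen 1 (rule 109): 1101011111111111
Gen 2 (rule 89): 1100010000000001
Gen 3 (rule 18): 0010101000000010
Gen 4 (rule 109): 1011111011111010
Gen 5 (rule 89): 0010001010001001
Gen 6 (rule 18): 0101010001010110
Gen 7 (rule 109): 0111110101111110
Gen 8 (rule 89): 0100010001000011
Gen 9 (rule 18): 1010101010100100
Gen 10 (rule 109): 1111111111100101

Answer: 1111111111100101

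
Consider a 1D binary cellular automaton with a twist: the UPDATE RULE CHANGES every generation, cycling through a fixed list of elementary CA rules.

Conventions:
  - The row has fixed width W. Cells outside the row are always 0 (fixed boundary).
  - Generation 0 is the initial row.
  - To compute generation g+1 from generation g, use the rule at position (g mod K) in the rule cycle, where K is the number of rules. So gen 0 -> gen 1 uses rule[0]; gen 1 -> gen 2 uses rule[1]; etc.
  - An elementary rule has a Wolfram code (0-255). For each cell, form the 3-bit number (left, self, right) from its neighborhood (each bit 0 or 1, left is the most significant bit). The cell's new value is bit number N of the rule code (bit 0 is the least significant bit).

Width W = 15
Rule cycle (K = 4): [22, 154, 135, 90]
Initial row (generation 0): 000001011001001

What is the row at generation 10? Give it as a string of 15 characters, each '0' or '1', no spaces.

Gen 0: 000001011001001
Gen 1 (rule 22): 000011000111111
Gen 2 (rule 154): 000110101111110
Gen 3 (rule 135): 111000100111100
Gen 4 (rule 90): 101101011100110
Gen 5 (rule 22): 100001000011001
Gen 6 (rule 154): 010010100110110
Gen 7 (rule 135): 110110101000000
Gen 8 (rule 90): 110110000100000
Gen 9 (rule 22): 000001001110000
Gen 10 (rule 154): 000010111101000

Answer: 000010111101000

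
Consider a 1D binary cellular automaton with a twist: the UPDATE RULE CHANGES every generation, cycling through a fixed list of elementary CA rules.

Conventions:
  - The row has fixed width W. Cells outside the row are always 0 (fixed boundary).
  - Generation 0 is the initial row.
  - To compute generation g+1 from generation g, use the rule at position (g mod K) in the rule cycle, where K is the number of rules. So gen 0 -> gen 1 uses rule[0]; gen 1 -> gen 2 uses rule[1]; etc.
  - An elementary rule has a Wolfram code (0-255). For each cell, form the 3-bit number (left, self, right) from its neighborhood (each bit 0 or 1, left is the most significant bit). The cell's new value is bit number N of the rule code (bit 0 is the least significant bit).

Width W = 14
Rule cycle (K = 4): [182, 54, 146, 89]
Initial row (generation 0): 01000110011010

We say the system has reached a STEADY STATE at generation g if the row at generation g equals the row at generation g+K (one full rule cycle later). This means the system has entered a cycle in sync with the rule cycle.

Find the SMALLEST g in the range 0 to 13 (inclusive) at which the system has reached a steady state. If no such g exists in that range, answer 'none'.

Answer: none

Derivation:
Gen 0: 01000110011010
Gen 1 (rule 182): 11101001100111
Gen 2 (rule 54): 00011110011000
Gen 3 (rule 146): 00101101100100
Gen 4 (rule 89): 10001101110011
Gen 5 (rule 182): 11010010101100
Gen 6 (rule 54): 00111111110010
Gen 7 (rule 146): 01011111101101
Gen 8 (rule 89): 00010000101100
Gen 9 (rule 182): 00111001110010
Gen 10 (rule 54): 01000110001111
Gen 11 (rule 146): 10101001010110
Gen 12 (rule 89): 00000100000111
Gen 13 (rule 182): 00001110001010
Gen 14 (rule 54): 00010001011111
Gen 15 (rule 146): 00101010001110
Gen 16 (rule 89): 10000001101011
Gen 17 (rule 182): 11000010011100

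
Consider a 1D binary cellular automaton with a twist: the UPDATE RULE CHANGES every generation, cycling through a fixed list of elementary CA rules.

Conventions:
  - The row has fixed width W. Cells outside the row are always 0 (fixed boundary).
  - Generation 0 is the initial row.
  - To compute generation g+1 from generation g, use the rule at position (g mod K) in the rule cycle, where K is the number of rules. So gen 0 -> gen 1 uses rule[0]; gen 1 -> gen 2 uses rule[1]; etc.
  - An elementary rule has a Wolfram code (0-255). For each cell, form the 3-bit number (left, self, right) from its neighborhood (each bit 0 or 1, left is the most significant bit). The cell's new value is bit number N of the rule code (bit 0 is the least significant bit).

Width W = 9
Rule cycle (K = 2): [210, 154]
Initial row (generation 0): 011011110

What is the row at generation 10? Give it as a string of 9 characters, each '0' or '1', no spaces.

Answer: 110010010

Derivation:
Gen 0: 011011110
Gen 1 (rule 210): 101001111
Gen 2 (rule 154): 000111110
Gen 3 (rule 210): 001011111
Gen 4 (rule 154): 010011110
Gen 5 (rule 210): 101101111
Gen 6 (rule 154): 001001110
Gen 7 (rule 210): 010110111
Gen 8 (rule 154): 100100110
Gen 9 (rule 210): 011011011
Gen 10 (rule 154): 110010010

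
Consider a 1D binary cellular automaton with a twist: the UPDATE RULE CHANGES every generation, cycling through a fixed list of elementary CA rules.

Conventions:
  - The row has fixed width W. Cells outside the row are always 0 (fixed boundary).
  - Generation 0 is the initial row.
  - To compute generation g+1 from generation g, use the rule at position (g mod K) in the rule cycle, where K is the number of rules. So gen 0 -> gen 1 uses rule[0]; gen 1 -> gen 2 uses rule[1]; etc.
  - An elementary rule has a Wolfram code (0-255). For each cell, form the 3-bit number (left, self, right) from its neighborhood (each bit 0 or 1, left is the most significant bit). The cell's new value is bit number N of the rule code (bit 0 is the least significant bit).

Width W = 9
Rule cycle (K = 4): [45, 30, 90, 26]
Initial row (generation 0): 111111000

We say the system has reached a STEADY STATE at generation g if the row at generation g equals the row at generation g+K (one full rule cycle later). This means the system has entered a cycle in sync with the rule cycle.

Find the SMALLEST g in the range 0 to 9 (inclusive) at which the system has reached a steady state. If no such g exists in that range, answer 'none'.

Answer: none

Derivation:
Gen 0: 111111000
Gen 1 (rule 45): 100000011
Gen 2 (rule 30): 110000110
Gen 3 (rule 90): 111001111
Gen 4 (rule 26): 100111000
Gen 5 (rule 45): 100100011
Gen 6 (rule 30): 111110110
Gen 7 (rule 90): 100010111
Gen 8 (rule 26): 010100100
Gen 9 (rule 45): 011100101
Gen 10 (rule 30): 110011101
Gen 11 (rule 90): 111110100
Gen 12 (rule 26): 100000010
Gen 13 (rule 45): 101111010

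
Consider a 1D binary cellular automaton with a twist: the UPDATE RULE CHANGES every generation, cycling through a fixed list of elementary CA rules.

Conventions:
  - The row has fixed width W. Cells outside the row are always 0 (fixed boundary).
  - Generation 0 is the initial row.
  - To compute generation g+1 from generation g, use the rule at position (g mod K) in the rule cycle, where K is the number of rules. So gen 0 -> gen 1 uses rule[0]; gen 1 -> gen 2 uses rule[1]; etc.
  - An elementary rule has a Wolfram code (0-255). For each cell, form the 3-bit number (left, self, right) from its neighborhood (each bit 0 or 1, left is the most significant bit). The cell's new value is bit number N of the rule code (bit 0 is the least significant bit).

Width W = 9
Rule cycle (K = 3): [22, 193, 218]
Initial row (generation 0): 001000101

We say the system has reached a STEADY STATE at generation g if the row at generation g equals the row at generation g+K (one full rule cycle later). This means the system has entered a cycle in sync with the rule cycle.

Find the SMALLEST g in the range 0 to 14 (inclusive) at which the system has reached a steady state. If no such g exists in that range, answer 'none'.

Gen 0: 001000101
Gen 1 (rule 22): 011101101
Gen 2 (rule 193): 001100100
Gen 3 (rule 218): 011111010
Gen 4 (rule 22): 100000011
Gen 5 (rule 193): 001111001
Gen 6 (rule 218): 011111110
Gen 7 (rule 22): 100000001
Gen 8 (rule 193): 001111100
Gen 9 (rule 218): 011111110
Gen 10 (rule 22): 100000001
Gen 11 (rule 193): 001111100
Gen 12 (rule 218): 011111110
Gen 13 (rule 22): 100000001
Gen 14 (rule 193): 001111100
Gen 15 (rule 218): 011111110
Gen 16 (rule 22): 100000001
Gen 17 (rule 193): 001111100

Answer: 6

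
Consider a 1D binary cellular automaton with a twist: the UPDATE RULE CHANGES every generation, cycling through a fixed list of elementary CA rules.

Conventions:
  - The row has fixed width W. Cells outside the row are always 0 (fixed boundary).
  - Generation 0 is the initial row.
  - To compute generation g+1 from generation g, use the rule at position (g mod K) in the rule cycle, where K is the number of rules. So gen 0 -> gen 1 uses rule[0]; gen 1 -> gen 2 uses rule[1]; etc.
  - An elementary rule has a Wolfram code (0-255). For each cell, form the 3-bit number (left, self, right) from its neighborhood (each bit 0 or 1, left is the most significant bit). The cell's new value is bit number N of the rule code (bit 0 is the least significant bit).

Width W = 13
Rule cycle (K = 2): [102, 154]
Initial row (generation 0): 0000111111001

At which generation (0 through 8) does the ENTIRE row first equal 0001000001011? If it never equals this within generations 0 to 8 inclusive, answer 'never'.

Gen 0: 0000111111001
Gen 1 (rule 102): 0001000001011
Gen 2 (rule 154): 0010100010010
Gen 3 (rule 102): 0111100110110
Gen 4 (rule 154): 1111011100101
Gen 5 (rule 102): 0001100101111
Gen 6 (rule 154): 0011011001110
Gen 7 (rule 102): 0101101010010
Gen 8 (rule 154): 1001000001101

Answer: 1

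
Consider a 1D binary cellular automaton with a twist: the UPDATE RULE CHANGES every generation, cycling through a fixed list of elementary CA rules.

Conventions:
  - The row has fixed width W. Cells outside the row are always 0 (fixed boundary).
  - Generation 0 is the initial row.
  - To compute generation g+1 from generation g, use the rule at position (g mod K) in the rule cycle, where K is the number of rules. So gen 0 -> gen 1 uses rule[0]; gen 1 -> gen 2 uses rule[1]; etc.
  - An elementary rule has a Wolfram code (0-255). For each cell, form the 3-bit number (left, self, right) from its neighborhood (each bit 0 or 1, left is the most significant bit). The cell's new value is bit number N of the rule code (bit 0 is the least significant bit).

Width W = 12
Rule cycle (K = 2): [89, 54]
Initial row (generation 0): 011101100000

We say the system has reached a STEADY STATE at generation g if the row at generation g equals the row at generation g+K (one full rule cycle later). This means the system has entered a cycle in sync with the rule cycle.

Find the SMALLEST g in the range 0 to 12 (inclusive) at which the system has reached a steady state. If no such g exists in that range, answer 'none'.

Answer: 9

Derivation:
Gen 0: 011101100000
Gen 1 (rule 89): 010101111111
Gen 2 (rule 54): 111110000000
Gen 3 (rule 89): 100011111111
Gen 4 (rule 54): 110100000000
Gen 5 (rule 89): 110011111111
Gen 6 (rule 54): 001100000000
Gen 7 (rule 89): 101111111111
Gen 8 (rule 54): 110000000000
Gen 9 (rule 89): 111111111111
Gen 10 (rule 54): 000000000000
Gen 11 (rule 89): 111111111111
Gen 12 (rule 54): 000000000000
Gen 13 (rule 89): 111111111111
Gen 14 (rule 54): 000000000000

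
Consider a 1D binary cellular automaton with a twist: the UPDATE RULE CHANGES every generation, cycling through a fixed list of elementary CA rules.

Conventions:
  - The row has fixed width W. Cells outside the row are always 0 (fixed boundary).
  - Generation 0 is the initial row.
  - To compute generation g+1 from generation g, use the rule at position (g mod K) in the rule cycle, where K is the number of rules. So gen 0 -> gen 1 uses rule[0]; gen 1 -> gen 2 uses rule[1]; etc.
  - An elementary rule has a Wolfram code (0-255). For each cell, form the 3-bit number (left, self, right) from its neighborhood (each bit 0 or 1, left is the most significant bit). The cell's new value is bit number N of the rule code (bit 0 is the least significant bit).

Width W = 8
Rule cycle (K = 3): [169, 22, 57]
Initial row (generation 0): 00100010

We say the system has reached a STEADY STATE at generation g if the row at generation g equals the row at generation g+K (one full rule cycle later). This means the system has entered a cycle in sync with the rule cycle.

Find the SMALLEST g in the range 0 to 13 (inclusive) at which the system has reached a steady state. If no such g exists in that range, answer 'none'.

Gen 0: 00100010
Gen 1 (rule 169): 10001000
Gen 2 (rule 22): 11011100
Gen 3 (rule 57): 10110011
Gen 4 (rule 169): 01100010
Gen 5 (rule 22): 10010111
Gen 6 (rule 57): 01001100
Gen 7 (rule 169): 00001001
Gen 8 (rule 22): 00011111
Gen 9 (rule 57): 11010000
Gen 10 (rule 169): 10100111
Gen 11 (rule 22): 10111000
Gen 12 (rule 57): 01100111
Gen 13 (rule 169): 01000110
Gen 14 (rule 22): 11101001
Gen 15 (rule 57): 10010100
Gen 16 (rule 169): 00001001

Answer: none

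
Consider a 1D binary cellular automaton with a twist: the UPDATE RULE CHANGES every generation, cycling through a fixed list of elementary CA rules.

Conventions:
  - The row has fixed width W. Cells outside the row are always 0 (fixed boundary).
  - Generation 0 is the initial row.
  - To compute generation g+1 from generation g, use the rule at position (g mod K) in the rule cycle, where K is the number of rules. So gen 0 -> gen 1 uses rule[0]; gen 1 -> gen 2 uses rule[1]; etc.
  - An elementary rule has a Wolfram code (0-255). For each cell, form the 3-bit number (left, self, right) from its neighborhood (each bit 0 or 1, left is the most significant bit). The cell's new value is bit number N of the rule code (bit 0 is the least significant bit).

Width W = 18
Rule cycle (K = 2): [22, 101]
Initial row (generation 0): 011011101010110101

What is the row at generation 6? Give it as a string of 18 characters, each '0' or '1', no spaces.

Answer: 101111111111111111

Derivation:
Gen 0: 011011101010110101
Gen 1 (rule 22): 100000001010000101
Gen 2 (rule 101): 101111101110110111
Gen 3 (rule 22): 100000000000000000
Gen 4 (rule 101): 101111111111111111
Gen 5 (rule 22): 100000000000000000
Gen 6 (rule 101): 101111111111111111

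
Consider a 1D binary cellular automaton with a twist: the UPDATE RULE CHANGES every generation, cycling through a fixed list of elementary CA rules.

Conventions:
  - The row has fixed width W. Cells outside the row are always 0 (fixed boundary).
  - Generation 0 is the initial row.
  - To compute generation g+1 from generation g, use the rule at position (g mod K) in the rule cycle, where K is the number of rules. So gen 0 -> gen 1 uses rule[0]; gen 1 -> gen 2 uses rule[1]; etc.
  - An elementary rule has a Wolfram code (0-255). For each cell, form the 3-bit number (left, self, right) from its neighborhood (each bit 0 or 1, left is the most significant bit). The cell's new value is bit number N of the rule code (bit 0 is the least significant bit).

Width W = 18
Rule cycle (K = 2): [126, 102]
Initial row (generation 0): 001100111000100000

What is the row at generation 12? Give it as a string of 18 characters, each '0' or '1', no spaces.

Answer: 001001000000000001

Derivation:
Gen 0: 001100111000100000
Gen 1 (rule 126): 011111101101110000
Gen 2 (rule 102): 100000110110010000
Gen 3 (rule 126): 110001111111111000
Gen 4 (rule 102): 010010000000001000
Gen 5 (rule 126): 111111000000011100
Gen 6 (rule 102): 000001000000100100
Gen 7 (rule 126): 000011100001111110
Gen 8 (rule 102): 000100100010000010
Gen 9 (rule 126): 001111110111000111
Gen 10 (rule 102): 010000011001001001
Gen 11 (rule 126): 111000111111111111
Gen 12 (rule 102): 001001000000000001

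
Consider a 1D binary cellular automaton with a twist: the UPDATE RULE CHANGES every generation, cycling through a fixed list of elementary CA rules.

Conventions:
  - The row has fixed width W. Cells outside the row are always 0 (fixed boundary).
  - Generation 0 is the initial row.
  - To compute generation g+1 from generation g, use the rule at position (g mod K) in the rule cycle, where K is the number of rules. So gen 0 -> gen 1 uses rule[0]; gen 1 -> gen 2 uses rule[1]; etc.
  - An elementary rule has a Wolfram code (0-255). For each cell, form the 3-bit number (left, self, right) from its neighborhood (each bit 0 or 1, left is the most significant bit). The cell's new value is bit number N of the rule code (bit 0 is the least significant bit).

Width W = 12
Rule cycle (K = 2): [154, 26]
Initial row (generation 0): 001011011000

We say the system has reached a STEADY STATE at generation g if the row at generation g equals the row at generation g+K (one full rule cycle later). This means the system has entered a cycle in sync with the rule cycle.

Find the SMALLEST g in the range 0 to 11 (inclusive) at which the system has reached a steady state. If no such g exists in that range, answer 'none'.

Answer: none

Derivation:
Gen 0: 001011011000
Gen 1 (rule 154): 010010010100
Gen 2 (rule 26): 101101100010
Gen 3 (rule 154): 001001010101
Gen 4 (rule 26): 010110000000
Gen 5 (rule 154): 100101000000
Gen 6 (rule 26): 011000100000
Gen 7 (rule 154): 110101010000
Gen 8 (rule 26): 100000001000
Gen 9 (rule 154): 010000010100
Gen 10 (rule 26): 101000100010
Gen 11 (rule 154): 000101010101
Gen 12 (rule 26): 001000000000
Gen 13 (rule 154): 010100000000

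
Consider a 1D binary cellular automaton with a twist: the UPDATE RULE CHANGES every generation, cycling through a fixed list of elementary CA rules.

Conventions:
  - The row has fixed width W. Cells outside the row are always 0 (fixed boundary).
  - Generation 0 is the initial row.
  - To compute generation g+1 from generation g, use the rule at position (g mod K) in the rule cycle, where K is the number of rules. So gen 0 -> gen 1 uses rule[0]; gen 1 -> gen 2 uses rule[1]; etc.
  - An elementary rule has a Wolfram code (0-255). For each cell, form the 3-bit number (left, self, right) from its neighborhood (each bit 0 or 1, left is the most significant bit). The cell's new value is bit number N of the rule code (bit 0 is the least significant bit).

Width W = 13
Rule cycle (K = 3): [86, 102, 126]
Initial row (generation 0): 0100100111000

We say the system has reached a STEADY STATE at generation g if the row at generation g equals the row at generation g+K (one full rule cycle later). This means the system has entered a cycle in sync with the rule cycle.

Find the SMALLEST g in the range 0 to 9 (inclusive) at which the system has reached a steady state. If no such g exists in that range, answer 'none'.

Gen 0: 0100100111000
Gen 1 (rule 86): 1111111001100
Gen 2 (rule 102): 0000001010100
Gen 3 (rule 126): 0000011111110
Gen 4 (rule 86): 0000100000011
Gen 5 (rule 102): 0001100000101
Gen 6 (rule 126): 0011110001111
Gen 7 (rule 86): 0100011010001
Gen 8 (rule 102): 1100101110011
Gen 9 (rule 126): 1111111011111
Gen 10 (rule 86): 0000001000001
Gen 11 (rule 102): 0000011000011
Gen 12 (rule 126): 0000111100111

Answer: none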